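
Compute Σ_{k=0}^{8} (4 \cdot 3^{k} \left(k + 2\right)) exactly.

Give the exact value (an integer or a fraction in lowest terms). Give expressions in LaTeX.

Σ = 373976

The ratio is 3*(k + 3)/(k + 2).
Take A(k)=3, B(k)=1, C(k)=k + 2.
Set up (3)·f(k+1) − (1)·f(k) − (k + 2) = 0.
Degrees (0,0,1) ⇒ d ≤ 1.
Match coefficients ⇒ f(k) = (2*k + 1)/4.
R(k) = B(k−1)·f(k)/C(k) = (2*k + 1)/(4*(k + 2)); s_k = R·t_k = 3**k*(2*k + 1).
Verify: 4*3**k*(k + 2) matches t_k.
Telescoping: Σ = s_(9) − s_(0) = 373977 − (1) = 373976.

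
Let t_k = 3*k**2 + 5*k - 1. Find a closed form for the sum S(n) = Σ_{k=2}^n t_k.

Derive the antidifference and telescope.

S(n) = n**3 + 4*n**2 + 2*n - 7

r(k) = (3*k**2 + 11*k + 7)/(3*k**2 + 5*k - 1) after simplifying.
Take A(k)=1, B(k)=1, C(k)=k**2 + 5*k/3 - 1/3.
Need (1)·f(k+1) − (1)·f(k) = k**2 + 5*k/3 - 1/3.
Bound: deg f ≤ 3.
A polynomial solution: f(k) = k*(k**2 + k - 3)/3.
So s_k = (B(k−1)f/C)·t_k = (k*(k**2 + k - 3)/(3*k**2 + 5*k - 1))·t_k = k*(k**2 + k - 3).
s_(k+1) − s_k = 3*k**2 + 5*k - 1 = t_k.
s_(n+1) = n**3 + 4*n**2 + 2*n - 1 and s_(2) = 6, so S(n) = n**3 + 4*n**2 + 2*n - 7.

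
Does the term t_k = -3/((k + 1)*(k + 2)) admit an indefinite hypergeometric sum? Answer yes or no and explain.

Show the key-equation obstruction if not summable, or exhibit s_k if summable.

Ratio r(k) = (k + 1)/(k + 3).
A = k + 1, B = k + 3, C = 1.
Key eq: (k + 1)·f(k+1) = (k + 2)·f(k) + (1).
From deg A=1, deg B=1, deg C=0: d=1.
Solving with deg f ≤ 1: f(k) = k.
Then R = B(k−1)f/C = k*(k + 2), so s_k = R(k)·t_k = -3*k/(k + 1).
Verify: -3/(k**2 + 3*k + 2) matches t_k.

Yes. s_k = -3*k/(k + 1).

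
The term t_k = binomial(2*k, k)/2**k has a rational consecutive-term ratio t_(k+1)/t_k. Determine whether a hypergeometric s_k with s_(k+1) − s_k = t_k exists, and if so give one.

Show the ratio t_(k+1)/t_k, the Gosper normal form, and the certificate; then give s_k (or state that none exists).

Step 1: r(k) = (2*k + 1)/(k + 1).
Gosper form: A/B · C(k+1)/C(k) with A=2*k + 1, B=k + 1, C=1.
Need (2*k + 1)·f(k+1) − (k)·f(k) = 1.
Bound: deg f ≤ -1.
deg f ≤ -1 is impossible — no certificate.

none (Gosper's algorithm certifies no s_k)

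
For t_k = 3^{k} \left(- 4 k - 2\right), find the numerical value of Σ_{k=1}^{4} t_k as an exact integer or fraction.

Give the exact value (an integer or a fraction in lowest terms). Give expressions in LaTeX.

Step 1: r(k) = 3*(2*k + 3)/(2*k + 1).
A = 3, B = 1, C = k + 1/2.
Set up (3)·f(k+1) − (1)·f(k) − (k + 1/2) = 0.
deg f ≤ 1 (via 0,0,1).
A polynomial solution: f(k) = (k - 1)/2.
Get s_k = R·t_k = 2*3**k*(1 - k) with R(k) = B(k−1)f(k)/C(k) = (k - 1)/(2*k + 1).
Check: Δs_k = 3**k*(-4*k - 2). ✓
Evaluate s at k=5 and k=1: -1944 and 0; difference -1944.

Σ = -1944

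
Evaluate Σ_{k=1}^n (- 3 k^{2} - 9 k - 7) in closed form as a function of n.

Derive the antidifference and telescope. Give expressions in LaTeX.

t_(k+1)/t_k = (3*k**2 + 15*k + 19)/(3*k**2 + 9*k + 7).
A = 1, B = 1, C = k**2 + 3*k + 7/3.
Key eq: (1)·f(k+1) = (1)·f(k) + (k**2 + 3*k + 7/3).
deg f ≤ 3 (via 0,0,2).
Solving with deg f ≤ 3: f(k) = k*(k**2 + 3*k + 3)/3.
Certificate R = B(k−1)f/C = k*(k**2 + 3*k + 3)/(3*k**2 + 9*k + 7) gives s_k = k*(-k**2 - 3*k - 3).
s_(k+1) − s_k = -3*k**2 - 9*k - 7 = t_k.
Telescope: S(n) = s_(n+1) − s_(1) = -n**3 - 6*n**2 - 12*n - 7 − (-7) = n*(-n**2 - 6*n - 12).

S(n) = n \left(- n^{2} - 6 n - 12\right)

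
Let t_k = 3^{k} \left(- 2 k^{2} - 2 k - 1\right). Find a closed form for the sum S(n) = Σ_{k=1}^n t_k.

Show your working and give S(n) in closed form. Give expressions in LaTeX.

S(n) = - 3 \cdot 3^{n} n^{2} - 3 \cdot 3^{n} + 3

Ratio r(k) = 3*(2*k**2 + 6*k + 5)/(2*k**2 + 2*k + 1).
A = 3, B = 1, C = k**2 + k + 1/2.
Key eq: (3)·f(k+1) = (1)·f(k) + (k**2 + k + 1/2).
deg f ≤ 2 (via 0,0,2).
A polynomial solution: f(k) = (k**2 - 2*k + 2)/2.
Certificate R = B(k−1)f/C = (k**2 - 2*k + 2)/(2*k**2 + 2*k + 1) gives s_k = 3**k*(-k**2 + 2*k - 2).
Check: Δs_k = 3**k*(-2*k**2 - 2*k - 1). ✓
s_(n+1) = 3**(n + 1)*(-n**2 - 1) and s_(1) = -3, so S(n) = -3*3**n*n**2 - 3*3**n + 3.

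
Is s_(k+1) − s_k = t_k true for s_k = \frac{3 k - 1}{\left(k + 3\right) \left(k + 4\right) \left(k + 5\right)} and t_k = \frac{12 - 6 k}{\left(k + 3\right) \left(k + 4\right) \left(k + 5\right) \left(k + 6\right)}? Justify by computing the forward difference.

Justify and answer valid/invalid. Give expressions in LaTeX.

Valid — Δs_k = t_k.

s_(k+1) = (3*k + 2)/((k + 4)*(k + 5)*(k + 6))
s_(k+1) − s_k = 6*(2 - k)/(k**4 + 18*k**3 + 119*k**2 + 342*k + 360)
(s_(k+1) − s_k) − t_k = 0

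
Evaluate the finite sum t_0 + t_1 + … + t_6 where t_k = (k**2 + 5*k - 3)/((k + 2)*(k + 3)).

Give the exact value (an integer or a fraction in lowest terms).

Σ = 7/2

Compute t_(k+1)/t_k: get (k + 2)*(5*k + (k + 1)**2 + 2)/((k + 4)*(k**2 + 5*k - 3)).
Factor: A=k + 2; B=k + 4; C=k**2 + 5*k - 3.
Solve (k + 2)·f(k+1) − (k + 3)·f(k) = k**2 + 5*k - 3.
d = 2 from the (1,1,2) case.
Coefficient equations give f(k) = k*(2*k - 5)/2.
R(k) = B(k−1)·f(k)/C(k) = k*(k + 3)*(2*k - 5)/(2*(k**2 + 5*k - 3)); s_k = R·t_k = k*(2*k - 5)/(2*(k + 2)).
s_(k+1) − s_k = (k**2 + 5*k - 3)/(k**2 + 5*k + 6) = t_k.
Evaluate s at k=7 and k=0: 7/2 and 0; difference 7/2.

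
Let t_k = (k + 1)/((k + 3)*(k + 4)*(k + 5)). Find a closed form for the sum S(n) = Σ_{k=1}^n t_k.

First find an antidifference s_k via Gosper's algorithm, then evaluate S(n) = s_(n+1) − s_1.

S(n) = n*(3*n + 7)/(20*(n**2 + 9*n + 20))

Compute t_(k+1)/t_k: get (k + 2)*(k + 3)/((k + 1)*(k + 6)).
Take A(k)=k + 3, B(k)=k + 6, C(k)=k + 1.
Key eq: (k + 3)·f(k+1) = (k + 5)·f(k) + (k + 1).
From deg A=1, deg B=1, deg C=1: d=2.
Coefficient equations give f(k) = k*(k + 1)/6.
R(k) = B(k−1)·f(k)/C(k) = k*(k + 5)/6; s_k = R·t_k = k*(k + 1)/(6*(k + 3)*(k + 4)).
Check: Δs_k = (k + 1)/(k**3 + 12*k**2 + 47*k + 60). ✓
Telescope: S(n) = s_(n+1) − s_(1) = (n**2 + 3*n + 2)/(6*(n**2 + 9*n + 20)) − (1/60) = n*(3*n + 7)/(20*(n**2 + 9*n + 20)).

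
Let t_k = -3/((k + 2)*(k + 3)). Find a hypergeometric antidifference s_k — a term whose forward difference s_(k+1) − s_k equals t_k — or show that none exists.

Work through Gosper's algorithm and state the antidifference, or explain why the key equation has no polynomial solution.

s_k = -3*k/(2*k + 4)

Ratio r(k) = (k + 2)/(k + 4).
Gosper form: A/B · C(k+1)/C(k) with A=k + 2, B=k + 4, C=1.
Key eq: (k + 2)·f(k+1) = (k + 3)·f(k) + (1).
Bound: deg f ≤ 1.
Match coefficients ⇒ f(k) = k/2.
Get s_k = R·t_k = -3*k/(2*k + 4) with R(k) = B(k−1)f(k)/C(k) = k*(k + 3)/2.
Δs = -3/(k**2 + 5*k + 6), as required.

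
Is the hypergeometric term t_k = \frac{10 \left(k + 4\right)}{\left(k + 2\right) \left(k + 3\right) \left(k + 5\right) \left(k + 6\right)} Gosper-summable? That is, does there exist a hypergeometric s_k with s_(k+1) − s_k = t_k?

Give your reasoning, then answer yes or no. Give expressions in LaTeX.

Yes. s_k = \frac{k \left(k + 7\right)}{2 \left(k^{2} + 7 k + 10\right)}.

t_(k+1)/t_k = (k + 2)*(k + 5)**2/((k + 4)**2*(k + 7)).
Factor: A=k + 2; B=k + 7; C=k**2 + 8*k + 16.
Solve (k + 2)·f(k+1) − (k + 6)·f(k) = k**2 + 8*k + 16.
d = 4 from the (1,1,2) case.
Solving with deg f ≤ 4: f(k) = k*(k + 3)*(k + 4)*(k + 7)/20.
Then R = B(k−1)f/C = k*(k + 3)*(k + 6)*(k + 7)/(20*(k + 4)), so s_k = R(k)·t_k = k*(k + 7)/(2*(k**2 + 7*k + 10)).
s_(k+1) − s_k = 10*(k + 4)/(k**4 + 16*k**3 + 91*k**2 + 216*k + 180) = t_k.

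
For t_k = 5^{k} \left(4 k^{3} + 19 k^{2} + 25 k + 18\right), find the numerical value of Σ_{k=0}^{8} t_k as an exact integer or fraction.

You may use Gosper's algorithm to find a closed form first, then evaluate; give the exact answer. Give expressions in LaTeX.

Compute t_(k+1)/t_k: get 5*(4*k**3 + 31*k**2 + 75*k + 66)/(4*k**3 + 19*k**2 + 25*k + 18).
Take A(k)=5, B(k)=1, C(k)=k**3 + 19*k**2/4 + 25*k/4 + 9/2.
Key eq: (5)·f(k+1) = (1)·f(k) + (k**3 + 19*k**2/4 + 25*k/4 + 9/2).
From deg A=0, deg B=0, deg C=3: d=3.
Solve for f: f(k) = (k**3 + k**2 + 2)/4 (degree 3 ≤ 3).
Certificate R = B(k−1)f/C = (k**3 + k**2 + 2)/(4*k**3 + 19*k**2 + 25*k + 18) gives s_k = 5**k*(k**3 + k**2 + 2).
Check: Δs_k = 5**k*(4*k**3 + 19*k**2 + 25*k + 18). ✓
Sum = s_(9) − s_(0); s_(9) = 1585937500, s_(0) = 2 ⇒ 1585937498.

Σ = 1585937498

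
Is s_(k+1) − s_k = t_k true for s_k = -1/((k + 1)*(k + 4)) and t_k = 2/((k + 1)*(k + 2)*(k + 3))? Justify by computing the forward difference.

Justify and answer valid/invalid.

Invalid: residual 2*(-3*k - 11)/(k**5 + 15*k**4 + 85*k**3 + 225*k**2 + 274*k + 120) ≠ 0.

s_(k+1) = -1/((k + 2)*(k + 5))
s_(k+1) − s_k = 2*(k + 3)/(k**4 + 12*k**3 + 49*k**2 + 78*k + 40)
(s_(k+1) − s_k) − t_k = 2*(-3*k - 11)/(k**5 + 15*k**4 + 85*k**3 + 225*k**2 + 274*k + 120)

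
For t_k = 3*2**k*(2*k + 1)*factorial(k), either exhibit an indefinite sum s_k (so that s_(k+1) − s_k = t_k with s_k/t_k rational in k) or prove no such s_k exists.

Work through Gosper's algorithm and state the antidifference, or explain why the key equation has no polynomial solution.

s_k = 3*2**k*factorial(k)

Compute t_(k+1)/t_k: get 2*(k + 1)*(2*k + 3)/(2*k + 1).
A = 2*k + 2, B = 1, C = k + 1/2.
Set up (2*k + 2)·f(k+1) − (1)·f(k) − (k + 1/2) = 0.
Degrees (1,0,1) ⇒ d ≤ 0.
Coefficient equations give f(k) = 1/2.
Then R = B(k−1)f/C = 1/(2*k + 1), so s_k = R(k)·t_k = 3*2**k*factorial(k).
s_(k+1) − s_k = 3*2**k*(2*k + 1)*factorial(k) = t_k.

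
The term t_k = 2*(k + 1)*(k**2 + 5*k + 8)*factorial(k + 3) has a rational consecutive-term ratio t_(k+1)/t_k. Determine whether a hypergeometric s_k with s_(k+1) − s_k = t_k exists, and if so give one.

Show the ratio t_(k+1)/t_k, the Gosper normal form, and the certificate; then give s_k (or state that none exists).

s_k = 2*k*(k + 1)*factorial(k + 3)

Ratio r(k) = (k + 2)*(k + 4)*(5*k + (k + 1)**2 + 13)/((k + 1)*(k**2 + 5*k + 8)).
A = k + 4, B = 1, C = k**3 + 6*k**2 + 13*k + 8.
Key eq: (k + 4)·f(k+1) = (1)·f(k) + (k**3 + 6*k**2 + 13*k + 8).
Degrees (1,0,3) ⇒ d ≤ 2.
Solve for f: f(k) = k*(k + 1) (degree 2 ≤ 2).
R(k) = B(k−1)·f(k)/C(k) = k/(k**2 + 5*k + 8); s_k = R·t_k = 2*k*(k + 1)*factorial(k + 3).
Check: Δs_k = 2*(k + 1)*(k**2 + 5*k + 8)*factorial(k + 3). ✓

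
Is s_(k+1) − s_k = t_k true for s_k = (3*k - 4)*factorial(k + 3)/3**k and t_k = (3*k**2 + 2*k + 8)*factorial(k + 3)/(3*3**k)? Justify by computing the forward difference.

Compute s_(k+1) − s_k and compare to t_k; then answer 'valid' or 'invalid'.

valid; difference matches t_k

s_(k+1) = (3*k - 1)*factorial(k + 4)/(3*3**k)
s_(k+1) − s_k = (3*k**2 + 2*k + 8)*factorial(k + 3)/(3*3**k)
(s_(k+1) − s_k) − t_k = 0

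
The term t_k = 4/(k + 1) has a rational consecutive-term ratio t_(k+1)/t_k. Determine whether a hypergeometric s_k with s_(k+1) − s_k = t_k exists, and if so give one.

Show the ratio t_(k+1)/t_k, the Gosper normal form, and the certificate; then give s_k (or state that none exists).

none — t_k is not Gosper-summable

t_(k+1)/t_k = (k + 1)/(k + 2).
Normal form (A,B,C) = (k + 1, k + 2, 1).
Set up (k + 1)·f(k+1) − (k + 1)·f(k) − (1) = 0.
Bound: deg f ≤ 0.
Write f(k) = c0. Then LHS − RHS = -1, requiring -1 = 0: contradictory. No certificate.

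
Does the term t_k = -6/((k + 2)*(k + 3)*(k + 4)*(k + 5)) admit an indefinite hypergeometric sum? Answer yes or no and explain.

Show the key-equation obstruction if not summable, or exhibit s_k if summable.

t_(k+1)/t_k = (k + 2)/(k + 6).
Take A(k)=k + 2, B(k)=k + 6, C(k)=1.
f must satisfy (k + 2)·f(k+1) − (k + 5)·f(k) = 1.
d = 3 from the (1,1,0) case.
Solve for f: f(k) = k*(k**2 + 9*k + 26)/72 (degree 3 ≤ 3).
Certificate R = B(k−1)f/C = k*(k + 5)*(k**2 + 9*k + 26)/72 gives s_k = k*(-k**2 - 9*k - 26)/(12*(k + 2)*(k + 3)*(k + 4)).
Δs = -6/(k**4 + 14*k**3 + 71*k**2 + 154*k + 120), as required.

Yes. s_k = k*(-k**2 - 9*k - 26)/(12*(k + 2)*(k + 3)*(k + 4)).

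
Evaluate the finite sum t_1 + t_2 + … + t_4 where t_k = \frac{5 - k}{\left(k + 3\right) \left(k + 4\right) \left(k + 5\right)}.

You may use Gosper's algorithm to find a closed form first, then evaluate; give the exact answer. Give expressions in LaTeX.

Σ = 1/18

Compute t_(k+1)/t_k: get (k - 4)*(k + 3)/((k - 5)*(k + 6)).
Normal form (A,B,C) = (k + 3, k + 6, k - 5).
Key eq: (k + 3)·f(k+1) = (k + 5)·f(k) + (k - 5).
Degrees (1,1,1) ⇒ d ≤ 2.
Solve for f: f(k) = -k*(k + 19)/12 (degree 2 ≤ 2).
Get s_k = R·t_k = k*(k + 19)/(12*(k + 3)*(k + 4)) with R(k) = B(k−1)f(k)/C(k) = -k*(k + 5)*(k + 19)/(12*(k - 5)).
Verify: (5 - k)/(k**3 + 12*k**2 + 47*k + 60) matches t_k.
Sum = s_(5) − s_(1); s_(5) = 5/36, s_(1) = 1/12 ⇒ 1/18.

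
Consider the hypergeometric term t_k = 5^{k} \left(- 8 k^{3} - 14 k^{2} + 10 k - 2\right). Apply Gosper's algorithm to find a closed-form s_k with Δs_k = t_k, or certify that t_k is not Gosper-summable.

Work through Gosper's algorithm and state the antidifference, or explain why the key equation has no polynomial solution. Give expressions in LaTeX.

r(k) = 5*(4*k**3 + 19*k**2 + 21*k + 7)/(4*k**3 + 7*k**2 - 5*k + 1) after simplifying.
Normal form (A,B,C) = (5, 1, k**3 + 7*k**2/4 - 5*k/4 + 1/4).
Set up (5)·f(k+1) − (1)·f(k) − (k**3 + 7*k**2/4 - 5*k/4 + 1/4) = 0.
d = 3 from the (0,0,3) case.
Solve for f: f(k) = (2*k**3 - 4*k**2 + 3)/8 (degree 3 ≤ 3).
R(k) = B(k−1)·f(k)/C(k) = (2*k**3 - 4*k**2 + 3)/(2*(4*k**3 + 7*k**2 - 5*k + 1)); s_k = R·t_k = 5**k*(-2*k**3 + 4*k**2 - 3).
Verify: 5**k*(-8*k**3 - 14*k**2 + 10*k - 2) matches t_k.

s_k = 5^{k} \left(- 2 k^{3} + 4 k^{2} - 3\right)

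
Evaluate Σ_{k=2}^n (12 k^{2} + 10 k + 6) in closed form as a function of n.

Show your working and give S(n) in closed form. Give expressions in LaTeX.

S(n) = 4 n^{3} + 11 n^{2} + 13 n - 28

Compute t_(k+1)/t_k: get (6*k**2 + 17*k + 14)/(6*k**2 + 5*k + 3).
Normal form (A,B,C) = (1, 1, k**2 + 5*k/6 + 1/2).
Set up (1)·f(k+1) − (1)·f(k) − (k**2 + 5*k/6 + 1/2) = 0.
d = 3 from the (0,0,2) case.
A polynomial solution: f(k) = k*(4*k**2 - k + 3)/12.
Certificate R = B(k−1)f/C = k*(4*k**2 - k + 3)/(2*(6*k**2 + 5*k + 3)) gives s_k = k*(4*k**2 - k + 3).
s_(k+1) − s_k = 12*k**2 + 10*k + 6 = t_k.
Σ_(k=2)^n t_k = s_(n+1) − s_(2) = (4*n**3 + 11*n**2 + 13*n + 6) − (34), i.e. 4*n**3 + 11*n**2 + 13*n - 28.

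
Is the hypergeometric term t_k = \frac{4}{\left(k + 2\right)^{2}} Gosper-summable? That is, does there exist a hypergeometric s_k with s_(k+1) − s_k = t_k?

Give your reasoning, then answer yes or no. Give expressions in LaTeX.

No. Not Gosper-summable.

Step 1: r(k) = (k + 2)**2/(k + 3)**2.
Factor: A=k**2 + 4*k + 4; B=k**2 + 6*k + 9; C=1.
Solve (k**2 + 4*k + 4)·f(k+1) − (k**2 + 4*k + 4)·f(k) = 1.
Degrees (2,2,0) ⇒ d ≤ 0.
f = c0 ⇒ A·f(k+1) − B(k−1)·f(k) − C = -1. The system {-1 = 0} is inconsistent; no antidifference.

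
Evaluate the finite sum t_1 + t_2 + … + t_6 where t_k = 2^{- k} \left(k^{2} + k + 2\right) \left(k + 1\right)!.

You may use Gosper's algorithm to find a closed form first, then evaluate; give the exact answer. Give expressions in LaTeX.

Compute t_(k+1)/t_k: get (k + 2)*(k + (k + 1)**2 + 3)/(2*(k**2 + k + 2)).
Take A(k)=k/2 + 1, B(k)=1, C(k)=k**2 + k + 2.
Set up (k/2 + 1)·f(k+1) − (1)·f(k) − (k**2 + k + 2) = 0.
Degrees (1,0,2) ⇒ d ≤ 1.
Match coefficients ⇒ f(k) = 2*k.
Get s_k = R·t_k = 2**(1 - k)*k*factorial(k + 1) with R(k) = B(k−1)f(k)/C(k) = 2*k/(k**2 + k + 2).
Δs = (k**2 + k + 2)*factorial(k + 1)/2**k, as required.
Σ_(k=1)^(6) t_k = s_(7) − s_(1) = 4410 − (2) = 4408.

Σ = 4408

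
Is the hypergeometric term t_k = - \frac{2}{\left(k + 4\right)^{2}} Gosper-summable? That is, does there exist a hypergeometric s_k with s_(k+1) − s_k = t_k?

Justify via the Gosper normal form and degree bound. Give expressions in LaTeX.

Ratio r(k) = (k + 4)**2/(k + 5)**2.
Gosper form: A/B · C(k+1)/C(k) with A=k**2 + 8*k + 16, B=k**2 + 10*k + 25, C=1.
Solve (k**2 + 8*k + 16)·f(k+1) − (k**2 + 8*k + 16)·f(k) = 1.
d = 0 from the (2,2,0) case.
Put f(k) = c0: A·f(k+1) − B(k−1)·f(k) − C = -1; need -1 = 0 — inconsistent ⇒ no f, not summable.

No. Not Gosper-summable.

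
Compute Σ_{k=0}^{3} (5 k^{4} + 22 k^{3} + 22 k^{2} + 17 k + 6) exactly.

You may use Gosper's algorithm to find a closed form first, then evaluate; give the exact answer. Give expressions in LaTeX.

Ratio r(k) = (5*k**4 + 42*k**3 + 118*k**2 + 147*k + 72)/(5*k**4 + 22*k**3 + 22*k**2 + 17*k + 6).
Take A(k)=1, B(k)=1, C(k)=k**4 + 22*k**3/5 + 22*k**2/5 + 17*k/5 + 6/5.
Need (1)·f(k+1) − (1)·f(k) = k**4 + 22*k**3/5 + 22*k**2/5 + 17*k/5 + 6/5.
deg f ≤ 5 (via 0,0,4).
Solving with deg f ≤ 5: f(k) = k*(k**2 - k + 1)*(k**2 + 4*k + 1)/5.
R(k) = B(k−1)·f(k)/C(k) = k*(k**2 - k + 1)*(k**2 + 4*k + 1)/(5*k**4 + 22*k**3 + 22*k**2 + 17*k + 6); s_k = R·t_k = k*(k**4 + 3*k**3 - 2*k**2 + 3*k + 1).
Verify: 5*k**4 + 22*k**3 + 22*k**2 + 17*k + 6 matches t_k.
Telescoping: Σ = s_(4) − s_(0) = 1716 − (0) = 1716.

Σ = 1716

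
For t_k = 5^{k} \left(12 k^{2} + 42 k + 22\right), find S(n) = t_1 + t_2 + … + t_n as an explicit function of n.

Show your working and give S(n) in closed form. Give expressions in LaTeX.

Ratio r(k) = 5*(6*k**2 + 33*k + 38)/(6*k**2 + 21*k + 11).
Gosper form: A/B · C(k+1)/C(k) with A=5, B=1, C=k**2 + 7*k/2 + 11/6.
Solve (5)·f(k+1) − (1)·f(k) = k**2 + 7*k/2 + 11/6.
d = 2 from the (0,0,2) case.
Coefficient equations give f(k) = (3*k**2 + 3*k - 2)/12.
R(k) = B(k−1)·f(k)/C(k) = (3*k**2 + 3*k - 2)/(2*(6*k**2 + 21*k + 11)); s_k = R·t_k = 5**k*(3*k**2 + 3*k - 2).
Δs = 5**k*(12*k**2 + 42*k + 22), as required.
Evaluate: s_(n+1) = 5**(n + 1)*(3*n**2 + 9*n + 4); subtract s_(1) = 20 ⇒ S(n) = 15*5**n*n**2 + 45*5**n*n + 20*5**n - 20.

S(n) = 15 \cdot 5^{n} n^{2} + 45 \cdot 5^{n} n + 20 \cdot 5^{n} - 20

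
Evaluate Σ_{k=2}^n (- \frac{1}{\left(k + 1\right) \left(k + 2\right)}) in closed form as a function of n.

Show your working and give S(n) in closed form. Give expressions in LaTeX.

t_(k+1)/t_k = (k + 1)/(k + 3).
Gosper form: A/B · C(k+1)/C(k) with A=k + 1, B=k + 3, C=1.
Key eq: (k + 1)·f(k+1) = (k + 2)·f(k) + (1).
From deg A=1, deg B=1, deg C=0: d=1.
Match coefficients ⇒ f(k) = k.
Certificate R = B(k−1)f/C = k*(k + 2) gives s_k = -k/(k + 1).
s_(k+1) − s_k = -1/(k**2 + 3*k + 2) = t_k.
s_(n+1) = (-n - 1)/(n + 2) and s_(2) = -2/3, so S(n) = (1 - n)/(3*(n + 2)).

S(n) = \frac{1 - n}{3 \left(n + 2\right)}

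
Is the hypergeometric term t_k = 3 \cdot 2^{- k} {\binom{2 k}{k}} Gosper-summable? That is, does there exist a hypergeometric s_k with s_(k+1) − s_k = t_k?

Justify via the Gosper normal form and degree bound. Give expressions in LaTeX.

r(k) = (2*k + 1)/(k + 1) after simplifying.
Normal form (A,B,C) = (2*k + 1, k + 1, 1).
Solve (2*k + 1)·f(k+1) − (k)·f(k) = 1.
Bound: deg f ≤ -1.
d = -1 < 0 ⇒ no nonzero polynomial f; not summable.

No. Not Gosper-summable.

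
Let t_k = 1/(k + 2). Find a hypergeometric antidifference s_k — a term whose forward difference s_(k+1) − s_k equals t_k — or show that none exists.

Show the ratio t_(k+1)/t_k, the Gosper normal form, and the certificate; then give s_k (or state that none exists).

none — t_k is not Gosper-summable

The ratio is (k + 2)/(k + 3).
Factor: A=k + 2; B=k + 3; C=1.
Need (k + 2)·f(k+1) − (k + 2)·f(k) = 1.
d = 0 from the (1,1,0) case.
Put f(k) = c0: A·f(k+1) − B(k−1)·f(k) − C = -1; need -1 = 0 — inconsistent ⇒ no f, not summable.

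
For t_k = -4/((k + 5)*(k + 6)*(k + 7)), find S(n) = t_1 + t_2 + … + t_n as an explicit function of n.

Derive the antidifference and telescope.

Ratio r(k) = (k + 5)/(k + 8).
A = k + 5, B = k + 8, C = 1.
f must satisfy (k + 5)·f(k+1) − (k + 7)·f(k) = 1.
Degrees (1,1,0) ⇒ d ≤ 2.
Solve for f: f(k) = k*(k + 11)/60 (degree 2 ≤ 2).
Get s_k = R·t_k = k*(-k - 11)/(15*(k + 5)*(k + 6)) with R(k) = B(k−1)f(k)/C(k) = k*(k + 7)*(k + 11)/60.
Verify: -4/(k**3 + 18*k**2 + 107*k + 210) matches t_k.
Σ_(k=1)^n t_k = s_(n+1) − s_(1) = ((-n**2 - 13*n - 12)/(15*(n**2 + 13*n + 42))) − (-2/105), i.e. n*(-n - 13)/(21*(n**2 + 13*n + 42)).

S(n) = n*(-n - 13)/(21*(n**2 + 13*n + 42))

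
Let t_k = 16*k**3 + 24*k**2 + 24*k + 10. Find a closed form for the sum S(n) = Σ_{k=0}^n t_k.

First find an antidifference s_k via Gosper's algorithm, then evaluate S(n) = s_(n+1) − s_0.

S(n) = 4*n**4 + 16*n**3 + 28*n**2 + 26*n + 10

t_(k+1)/t_k = (8*k**3 + 36*k**2 + 60*k + 37)/(8*k**3 + 12*k**2 + 12*k + 5).
A = 1, B = 1, C = k**3 + 3*k**2/2 + 3*k/2 + 5/8.
Need (1)·f(k+1) − (1)·f(k) = k**3 + 3*k**2/2 + 3*k/2 + 5/8.
deg f ≤ 4 (via 0,0,3).
A polynomial solution: f(k) = k*(2*k**3 + 2*k + 1)/8.
So s_k = (B(k−1)f/C)·t_k = (k*(2*k**3 + 2*k + 1)/(8*k**3 + 12*k**2 + 12*k + 5))·t_k = 2*k*(2*k**3 + 2*k + 1).
Verify: 16*k**3 + 24*k**2 + 24*k + 10 matches t_k.
Evaluate: s_(n+1) = 4*n**4 + 16*n**3 + 28*n**2 + 26*n + 10; subtract s_(0) = 0 ⇒ S(n) = 4*n**4 + 16*n**3 + 28*n**2 + 26*n + 10.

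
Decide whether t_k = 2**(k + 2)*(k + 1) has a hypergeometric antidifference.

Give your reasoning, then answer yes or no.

t_(k+1)/t_k = 2*(k + 2)/(k + 1).
So A=2 and B=1, with C=k + 1.
Set up (2)·f(k+1) − (1)·f(k) − (k + 1) = 0.
From deg A=0, deg B=0, deg C=1: d=1.
Coefficient equations give f(k) = k - 1.
R(k) = B(k−1)·f(k)/C(k) = (k - 1)/(k + 1); s_k = R·t_k = 2**(k + 2)*(k - 1).
Verify: 2**(k + 2)*(k + 1) matches t_k.

Yes. s_k = 2**(k + 2)*(k - 1).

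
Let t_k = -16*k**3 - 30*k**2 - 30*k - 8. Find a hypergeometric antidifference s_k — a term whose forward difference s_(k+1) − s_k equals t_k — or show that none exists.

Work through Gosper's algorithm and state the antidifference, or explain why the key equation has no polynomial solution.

Compute t_(k+1)/t_k: get (8*k**3 + 39*k**2 + 69*k + 42)/(8*k**3 + 15*k**2 + 15*k + 4).
Factor: A=1; B=1; C=k**3 + 15*k**2/8 + 15*k/8 + 1/2.
f must satisfy (1)·f(k+1) − (1)·f(k) = k**3 + 15*k**2/8 + 15*k/8 + 1/2.
d = 4 from the (0,0,3) case.
Coefficient equations give f(k) = k*(2*k**3 + k**2 + 2*k - 1)/8.
R(k) = B(k−1)·f(k)/C(k) = k*(2*k**3 + k**2 + 2*k - 1)/(8*k**3 + 15*k**2 + 15*k + 4); s_k = R·t_k = 2*k*(-2*k**3 - k**2 - 2*k + 1).
s_(k+1) − s_k = -16*k**3 - 30*k**2 - 30*k - 8 = t_k.

s_k = 2*k*(-2*k**3 - k**2 - 2*k + 1)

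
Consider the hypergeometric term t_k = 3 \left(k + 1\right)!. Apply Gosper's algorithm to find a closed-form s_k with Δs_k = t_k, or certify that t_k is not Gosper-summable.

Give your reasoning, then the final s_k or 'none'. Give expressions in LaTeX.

r(k) = k + 2 after simplifying.
Normal form (A,B,C) = (k + 2, 1, 1).
f must satisfy (k + 2)·f(k+1) − (1)·f(k) = 1.
deg f ≤ -1 (via 1,0,0).
Bound -1 < 0, so the key equation has no polynomial solution.

not Gosper-summable; s_k does not exist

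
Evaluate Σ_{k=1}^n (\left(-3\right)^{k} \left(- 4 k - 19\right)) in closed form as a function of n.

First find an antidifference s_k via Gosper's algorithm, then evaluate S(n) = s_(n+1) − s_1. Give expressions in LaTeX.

S(n) = - 3 \left(-3\right)^{n} n - 15 \left(-3\right)^{n} + 15

Ratio r(k) = 3*(-4*k - 23)/(4*k + 19).
Gosper form: A/B · C(k+1)/C(k) with A=-3, B=1, C=k + 19/4.
Set up (-3)·f(k+1) − (1)·f(k) − (k + 19/4) = 0.
d = 1 from the (0,0,1) case.
Match coefficients ⇒ f(k) = -(k + 4)/4.
R(k) = B(k−1)·f(k)/C(k) = -(k + 4)/(4*k + 19); s_k = R·t_k = (-3)**k*(k + 4).
s_(k+1) − s_k = (-3)**k*(-4*k - 19) = t_k.
Telescope: S(n) = s_(n+1) − s_(1) = (-3)**(n + 1)*(n + 5) − (-15) = -3*(-3)**n*n - 15*(-3)**n + 15.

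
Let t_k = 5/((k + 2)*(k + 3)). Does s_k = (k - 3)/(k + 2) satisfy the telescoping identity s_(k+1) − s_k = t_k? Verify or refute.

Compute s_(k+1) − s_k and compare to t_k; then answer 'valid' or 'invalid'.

s_(k+1) = (k - 2)/(k + 3)
s_(k+1) − s_k = 5/(k**2 + 5*k + 6)
(s_(k+1) − s_k) − t_k = 0

valid; difference matches t_k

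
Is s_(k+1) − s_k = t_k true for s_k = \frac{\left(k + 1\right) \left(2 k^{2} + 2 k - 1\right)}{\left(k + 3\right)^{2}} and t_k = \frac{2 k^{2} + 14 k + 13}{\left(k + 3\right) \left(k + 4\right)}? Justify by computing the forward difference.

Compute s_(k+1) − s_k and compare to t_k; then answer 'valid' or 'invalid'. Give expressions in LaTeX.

Invalid: residual \frac{2 \left(- 10 k^{2} - 48 k - 43\right)}{k^{4} + 14 k^{3} + 73 k^{2} + 168 k + 144} ≠ 0.

s_(k+1) = (k + 2)*(2*k + 2*(k + 1)**2 + 1)/(k + 4)**2
s_(k+1) − s_k = (2*k**4 + 28*k**3 + 115*k**2 + 163*k + 70)/(k**4 + 14*k**3 + 73*k**2 + 168*k + 144)
(s_(k+1) − s_k) − t_k = 2*(-10*k**2 - 48*k - 43)/(k**4 + 14*k**3 + 73*k**2 + 168*k + 144)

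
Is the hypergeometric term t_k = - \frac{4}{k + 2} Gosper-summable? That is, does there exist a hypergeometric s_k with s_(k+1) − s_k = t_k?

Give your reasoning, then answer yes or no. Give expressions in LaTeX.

Compute t_(k+1)/t_k: get (k + 2)/(k + 3).
A = k + 2, B = k + 3, C = 1.
Set up (k + 2)·f(k+1) − (k + 2)·f(k) − (1) = 0.
Bound: deg f ≤ 0.
f = c0 ⇒ A·f(k+1) − B(k−1)·f(k) − C = -1. The system {-1 = 0} is inconsistent; no antidifference.

No — the linear system for f has no solution.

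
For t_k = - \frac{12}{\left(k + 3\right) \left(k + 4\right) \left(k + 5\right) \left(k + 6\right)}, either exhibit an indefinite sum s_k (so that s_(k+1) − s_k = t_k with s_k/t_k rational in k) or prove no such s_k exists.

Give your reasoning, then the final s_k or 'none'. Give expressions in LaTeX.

s_k = \frac{k \left(- k^{2} - 12 k - 47\right)}{15 \left(k + 3\right) \left(k + 4\right) \left(k + 5\right)}

t_(k+1)/t_k = (k + 3)/(k + 7).
A = k + 3, B = k + 7, C = 1.
Solve (k + 3)·f(k+1) − (k + 6)·f(k) = 1.
From deg A=1, deg B=1, deg C=0: d=3.
Coefficient equations give f(k) = k*(k**2 + 12*k + 47)/180.
Then R = B(k−1)f/C = k*(k + 6)*(k**2 + 12*k + 47)/180, so s_k = R(k)·t_k = k*(-k**2 - 12*k - 47)/(15*(k + 3)*(k + 4)*(k + 5)).
Verify: -12/(k**4 + 18*k**3 + 119*k**2 + 342*k + 360) matches t_k.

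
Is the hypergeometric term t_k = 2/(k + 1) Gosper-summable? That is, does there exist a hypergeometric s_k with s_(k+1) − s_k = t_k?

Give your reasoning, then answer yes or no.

No — the linear system for f has no solution.

Step 1: r(k) = (k + 1)/(k + 2).
So A=k + 1 and B=k + 2, with C=1.
Solve (k + 1)·f(k+1) − (k + 1)·f(k) = 1.
deg f ≤ 0 (via 1,1,0).
Write f(k) = c0. Then LHS − RHS = -1, requiring -1 = 0: contradictory. No certificate.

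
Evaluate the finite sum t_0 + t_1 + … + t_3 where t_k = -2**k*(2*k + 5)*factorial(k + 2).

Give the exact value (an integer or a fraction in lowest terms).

Σ = -11518

r(k) = 2*(k + 3)*(2*k + 7)/(2*k + 5) after simplifying.
A = 2*k + 6, B = 1, C = k + 5/2.
Set up (2*k + 6)·f(k+1) − (1)·f(k) − (k + 5/2) = 0.
From deg A=1, deg B=0, deg C=1: d=0.
Solve for f: f(k) = 1/2 (degree 0 ≤ 0).
Get s_k = R·t_k = -2**k*factorial(k + 2) with R(k) = B(k−1)f(k)/C(k) = 1/(2*k + 5).
Verify: -2**k*(2*k + 5)*factorial(k + 2) matches t_k.
Sum = s_(4) − s_(0); s_(4) = -11520, s_(0) = -2 ⇒ -11518.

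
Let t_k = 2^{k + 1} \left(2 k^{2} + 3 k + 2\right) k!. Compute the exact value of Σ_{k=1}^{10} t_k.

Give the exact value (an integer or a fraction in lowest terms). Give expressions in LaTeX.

Σ = 1798491340796

Ratio r(k) = 2*(2*k**3 + 9*k**2 + 14*k + 7)/(2*k**2 + 3*k + 2).
So A=2*k + 2 and B=1, with C=k**2 + 3*k/2 + 1.
f must satisfy (2*k + 2)·f(k+1) − (1)·f(k) = k**2 + 3*k/2 + 1.
deg f ≤ 1 (via 1,0,2).
Solve for f: f(k) = k/2 (degree 1 ≤ 1).
Get s_k = R·t_k = 2**(k + 1)*k*factorial(k) with R(k) = B(k−1)f(k)/C(k) = k/(2*k**2 + 3*k + 2).
s_(k+1) − s_k = 2**(k + 1)*(2*k**2 + 3*k + 2)*factorial(k) = t_k.
Telescoping: Σ = s_(11) − s_(1) = 1798491340800 − (4) = 1798491340796.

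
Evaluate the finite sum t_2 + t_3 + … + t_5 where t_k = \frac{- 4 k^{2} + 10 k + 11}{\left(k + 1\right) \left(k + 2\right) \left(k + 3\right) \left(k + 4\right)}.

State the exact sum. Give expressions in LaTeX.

Σ = 17/630

Step 1: r(k) = (k + 1)*(10*k - 4*(k + 1)**2 + 21)/((k + 5)*(-4*k**2 + 10*k + 11)).
Factor: A=k + 1; B=k + 5; C=k**2 - 5*k/2 - 11/4.
Key eq: (k + 1)·f(k+1) = (k + 4)·f(k) + (k**2 - 5*k/2 - 11/4).
Degrees (1,1,2) ⇒ d ≤ 3.
Solving with deg f ≤ 3: f(k) = -k*(k**2 + 18*k + 14)/12.
Then R = B(k−1)f/C = -k*(k + 4)*(k**2 + 18*k + 14)/(3*(4*k**2 - 10*k - 11)), so s_k = R(k)·t_k = k*(k**2 + 18*k + 14)/(3*(k + 1)*(k + 2)*(k + 3)).
Check: Δs_k = (-4*k**2 + 10*k + 11)/(k**4 + 10*k**3 + 35*k**2 + 50*k + 24). ✓
Σ_(k=2)^(5) t_k = s_(6) − s_(2) = 79/126 − (3/5) = 17/630.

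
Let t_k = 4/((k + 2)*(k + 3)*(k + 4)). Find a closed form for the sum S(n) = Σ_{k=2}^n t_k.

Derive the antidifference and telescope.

The ratio is (k + 2)/(k + 5).
Take A(k)=k + 2, B(k)=k + 5, C(k)=1.
Need (k + 2)·f(k+1) − (k + 4)·f(k) = 1.
Bound: deg f ≤ 2.
A polynomial solution: f(k) = k*(k + 5)/12.
Then R = B(k−1)f/C = k*(k + 4)*(k + 5)/12, so s_k = R(k)·t_k = k*(k + 5)/(3*(k + 2)*(k + 3)).
Δs = 4/(k**3 + 9*k**2 + 26*k + 24), as required.
s_(n+1) = (n**2 + 7*n + 6)/(3*(n**2 + 7*n + 12)) and s_(2) = 7/30, so S(n) = (n**2 + 7*n - 8)/(10*(n**2 + 7*n + 12)).

S(n) = (n**2 + 7*n - 8)/(10*(n**2 + 7*n + 12))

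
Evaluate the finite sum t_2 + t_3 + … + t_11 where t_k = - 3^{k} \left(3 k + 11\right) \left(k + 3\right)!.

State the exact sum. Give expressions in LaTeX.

Σ = -694951773804286920

t_(k+1)/t_k = 3*(k + 4)*(3*k + 14)/(3*k + 11).
Factor: A=3*k + 12; B=1; C=k + 11/3.
Solve (3*k + 12)·f(k+1) − (1)·f(k) = k + 11/3.
Degrees (1,0,1) ⇒ d ≤ 0.
Coefficient equations give f(k) = 1/3.
Get s_k = R·t_k = -3**k*factorial(k + 3) with R(k) = B(k−1)f(k)/C(k) = 1/(3*k + 11).
Check: Δs_k = -3**k*(3*k + 11)*factorial(k + 3). ✓
Telescoping: Σ = s_(12) − s_(2) = -694951773804288000 − (-1080) = -694951773804286920.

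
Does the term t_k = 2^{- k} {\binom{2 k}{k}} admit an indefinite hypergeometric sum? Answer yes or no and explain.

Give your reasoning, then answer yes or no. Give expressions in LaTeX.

No. Not Gosper-summable.

Compute t_(k+1)/t_k: get (2*k + 1)/(k + 1).
A = 2*k + 1, B = k + 1, C = 1.
f must satisfy (2*k + 1)·f(k+1) − (k)·f(k) = 1.
From deg A=1, deg B=1, deg C=0: d=-1.
deg f ≤ -1 is impossible — no certificate.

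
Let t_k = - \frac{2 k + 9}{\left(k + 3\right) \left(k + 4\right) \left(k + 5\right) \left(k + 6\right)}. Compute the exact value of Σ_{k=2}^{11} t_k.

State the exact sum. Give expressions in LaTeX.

Σ = -44/1785

The ratio is (k + 3)*(2*k + 11)/((k + 7)*(2*k + 9)).
Factor: A=k + 3; B=k + 7; C=k + 9/2.
Solve (k + 3)·f(k+1) − (k + 6)·f(k) = k + 9/2.
From deg A=1, deg B=1, deg C=1: d=3.
Solve for f: f(k) = k*(k + 4)*(k + 8)/30 (degree 3 ≤ 3).
Certificate R = B(k−1)f/C = k*(k + 4)*(k + 6)*(k + 8)/(15*(2*k + 9)) gives s_k = k*(-k - 8)/(15*(k**2 + 8*k + 15)).
Check: Δs_k = (-2*k - 9)/(k**4 + 18*k**3 + 119*k**2 + 342*k + 360). ✓
Sum = s_(12) − s_(2); s_(12) = -16/255, s_(2) = -4/105 ⇒ -44/1785.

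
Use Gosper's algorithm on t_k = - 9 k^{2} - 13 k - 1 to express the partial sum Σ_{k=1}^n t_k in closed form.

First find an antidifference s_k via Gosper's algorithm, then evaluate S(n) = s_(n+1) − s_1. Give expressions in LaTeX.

S(n) = n \left(- 3 n^{2} - 11 n - 9\right)

t_(k+1)/t_k = (9*k**2 + 31*k + 23)/(9*k**2 + 13*k + 1).
A = 1, B = 1, C = k**2 + 13*k/9 + 1/9.
f must satisfy (1)·f(k+1) − (1)·f(k) = k**2 + 13*k/9 + 1/9.
deg f ≤ 3 (via 0,0,2).
Match coefficients ⇒ f(k) = k*(3*k**2 + 2*k - 4)/9.
Get s_k = R·t_k = k*(-3*k**2 - 2*k + 4) with R(k) = B(k−1)f(k)/C(k) = k*(3*k**2 + 2*k - 4)/(9*k**2 + 13*k + 1).
Check: Δs_k = -9*k**2 - 13*k - 1. ✓
Σ_(k=1)^n t_k = s_(n+1) − s_(1) = (-3*n**3 - 11*n**2 - 9*n - 1) − (-1), i.e. n*(-3*n**2 - 11*n - 9).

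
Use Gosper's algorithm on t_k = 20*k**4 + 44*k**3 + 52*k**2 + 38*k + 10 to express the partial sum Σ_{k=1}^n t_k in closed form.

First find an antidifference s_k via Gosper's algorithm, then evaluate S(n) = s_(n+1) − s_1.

S(n) = n*(4*n**4 + 21*n**3 + 46*n**2 + 56*n + 37)

t_(k+1)/t_k = (10*k**4 + 62*k**3 + 152*k**2 + 177*k + 82)/(10*k**4 + 22*k**3 + 26*k**2 + 19*k + 5).
So A=1 and B=1, with C=k**4 + 11*k**3/5 + 13*k**2/5 + 19*k/10 + 1/2.
Solve (1)·f(k+1) − (1)·f(k) = k**4 + 11*k**3/5 + 13*k**2/5 + 19*k/10 + 1/2.
Bound: deg f ≤ 5.
Solving with deg f ≤ 5: f(k) = k*(k + 1)*(4*k**3 - 3*k**2 + 5*k - 1)/20.
Certificate R = B(k−1)f/C = k*(4*k**3 - 3*k**2 + 5*k - 1)/(2*(10*k**3 + 12*k**2 + 14*k + 5)) gives s_k = k*(4*k**4 + k**3 + 2*k**2 + 4*k - 1).
Δs = 20*k**4 + 44*k**3 + 52*k**2 + 38*k + 10, as required.
s_(n+1) = 4*n**5 + 21*n**4 + 46*n**3 + 56*n**2 + 37*n + 10 and s_(1) = 10, so S(n) = n*(4*n**4 + 21*n**3 + 46*n**2 + 56*n + 37).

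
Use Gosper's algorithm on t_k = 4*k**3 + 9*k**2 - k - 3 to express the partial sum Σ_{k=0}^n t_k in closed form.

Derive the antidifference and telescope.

S(n) = n**4 + 5*n**3 + 5*n**2 - 2*n - 3

t_(k+1)/t_k = (4*k**3 + 21*k**2 + 29*k + 9)/(4*k**3 + 9*k**2 - k - 3).
Gosper form: A/B · C(k+1)/C(k) with A=1, B=1, C=k**3 + 9*k**2/4 - k/4 - 3/4.
Solve (1)·f(k+1) − (1)·f(k) = k**3 + 9*k**2/4 - k/4 - 3/4.
d = 4 from the (0,0,3) case.
A polynomial solution: f(k) = k*(k**3 + k**2 - 4*k - 1)/4.
Certificate R = B(k−1)f/C = k*(k**3 + k**2 - 4*k - 1)/(4*k**3 + 9*k**2 - k - 3) gives s_k = k*(k**3 + k**2 - 4*k - 1).
Verify: 4*k**3 + 9*k**2 - k - 3 matches t_k.
Evaluate: s_(n+1) = n**4 + 5*n**3 + 5*n**2 - 2*n - 3; subtract s_(0) = 0 ⇒ S(n) = n**4 + 5*n**3 + 5*n**2 - 2*n - 3.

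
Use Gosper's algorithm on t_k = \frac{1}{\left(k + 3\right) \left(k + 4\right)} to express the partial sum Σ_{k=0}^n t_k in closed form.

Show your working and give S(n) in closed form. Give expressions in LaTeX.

Step 1: r(k) = (k + 3)/(k + 5).
Take A(k)=k + 3, B(k)=k + 5, C(k)=1.
f must satisfy (k + 3)·f(k+1) − (k + 4)·f(k) = 1.
deg f ≤ 1 (via 1,1,0).
Coefficient equations give f(k) = k/3.
Get s_k = R·t_k = k/(3*(k + 3)) with R(k) = B(k−1)f(k)/C(k) = k*(k + 4)/3.
Δs = 1/(k**2 + 7*k + 12), as required.
s_(n+1) = (n + 1)/(3*(n + 4)) and s_(0) = 0, so S(n) = (n + 1)/(3*(n + 4)).

S(n) = \frac{n + 1}{3 \left(n + 4\right)}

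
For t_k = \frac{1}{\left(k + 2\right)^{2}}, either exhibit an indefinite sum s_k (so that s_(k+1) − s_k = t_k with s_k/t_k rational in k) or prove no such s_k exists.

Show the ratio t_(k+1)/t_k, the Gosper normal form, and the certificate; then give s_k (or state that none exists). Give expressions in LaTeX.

not Gosper-summable; s_k does not exist

The ratio is (k + 2)**2/(k + 3)**2.
Gosper form: A/B · C(k+1)/C(k) with A=k**2 + 4*k + 4, B=k**2 + 6*k + 9, C=1.
Key eq: (k**2 + 4*k + 4)·f(k+1) = (k**2 + 4*k + 4)·f(k) + (1).
d = 0 from the (2,2,0) case.
Generic f = c0 gives residual -1; -1 = 0 cannot hold, so t_k is not Gosper-summable.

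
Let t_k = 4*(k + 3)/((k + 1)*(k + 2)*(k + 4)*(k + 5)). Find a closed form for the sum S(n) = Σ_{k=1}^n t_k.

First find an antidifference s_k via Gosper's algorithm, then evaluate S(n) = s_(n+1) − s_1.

S(n) = n*(n + 7)/(5*(n**2 + 7*n + 10))

The ratio is (k + 1)*(k + 4)**2/((k + 3)**2*(k + 6)).
So A=k + 1 and B=k + 6, with C=k**2 + 6*k + 9.
Need (k + 1)·f(k+1) − (k + 5)·f(k) = k**2 + 6*k + 9.
Degrees (1,1,2) ⇒ d ≤ 4.
Coefficient equations give f(k) = k*(k + 2)*(k + 3)*(k + 5)/8.
Get s_k = R·t_k = k*(k + 5)/(2*(k**2 + 5*k + 4)) with R(k) = B(k−1)f(k)/C(k) = k*(k + 2)*(k + 5)**2/(8*(k + 3)).
s_(k+1) − s_k = 4*(k + 3)/(k**4 + 12*k**3 + 49*k**2 + 78*k + 40) = t_k.
Σ_(k=1)^n t_k = s_(n+1) − s_(1) = ((n**2 + 7*n + 6)/(2*(n**2 + 7*n + 10))) − (3/10), i.e. n*(n + 7)/(5*(n**2 + 7*n + 10)).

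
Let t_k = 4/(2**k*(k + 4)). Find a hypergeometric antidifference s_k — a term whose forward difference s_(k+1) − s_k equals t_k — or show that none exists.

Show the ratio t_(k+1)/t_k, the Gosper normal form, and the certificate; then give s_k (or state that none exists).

Ratio r(k) = (k + 4)/(2*(k + 5)).
Take A(k)=k/2 + 2, B(k)=k + 5, C(k)=1.
Need (k/2 + 2)·f(k+1) − (k + 4)·f(k) = 1.
From deg A=1, deg B=1, deg C=0: d=-1.
d = -1 < 0 ⇒ no nonzero polynomial f; not summable.

no hypergeometric antidifference exists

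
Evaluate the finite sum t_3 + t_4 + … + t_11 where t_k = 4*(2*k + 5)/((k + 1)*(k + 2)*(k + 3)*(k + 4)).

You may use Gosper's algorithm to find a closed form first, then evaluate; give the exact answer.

r(k) = (k + 1)*(2*k + 7)/((k + 5)*(2*k + 5)) after simplifying.
Normal form (A,B,C) = (k + 1, k + 5, k + 5/2).
Need (k + 1)·f(k+1) − (k + 4)·f(k) = k + 5/2.
d = 3 from the (1,1,1) case.
Solving with deg f ≤ 3: f(k) = k*(k + 2)*(k + 4)/6.
Then R = B(k−1)f/C = k*(k + 2)*(k + 4)**2/(3*(2*k + 5)), so s_k = R(k)·t_k = 4*k*(k + 4)/(3*(k**2 + 4*k + 3)).
Δs = 4*(2*k + 5)/(k**4 + 10*k**3 + 35*k**2 + 50*k + 24), as required.
Evaluate s at k=12 and k=3: 256/195 and 7/6; difference 19/130.

Σ = 19/130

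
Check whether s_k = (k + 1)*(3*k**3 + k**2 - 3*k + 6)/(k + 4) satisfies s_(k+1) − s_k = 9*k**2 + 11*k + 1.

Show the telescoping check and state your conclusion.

Invalid: residual 6*(-3*k**3 - 23*k**2 - 24*k + 1)/(k**2 + 9*k + 20) ≠ 0.

s_(k+1) = (k + 2)*(-3*k + 3*(k + 1)**3 + (k + 1)**2 + 3)/(k + 5)
s_(k+1) − s_k = (9*k**4 + 74*k**3 + 142*k**2 + 85*k + 26)/(k**2 + 9*k + 20)
(s_(k+1) − s_k) − t_k = 6*(-3*k**3 - 23*k**2 - 24*k + 1)/(k**2 + 9*k + 20)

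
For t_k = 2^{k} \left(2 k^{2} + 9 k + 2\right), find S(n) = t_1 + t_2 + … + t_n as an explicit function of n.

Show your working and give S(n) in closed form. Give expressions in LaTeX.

The ratio is 2*(2*k**2 + 13*k + 13)/(2*k**2 + 9*k + 2).
A = 2, B = 1, C = k**2 + 9*k/2 + 1.
f must satisfy (2)·f(k+1) − (1)·f(k) = k**2 + 9*k/2 + 1.
Degrees (0,0,2) ⇒ d ≤ 2.
A polynomial solution: f(k) = (2*k**2 + k - 4)/2.
Then R = B(k−1)f/C = (2*k**2 + k - 4)/(2*k**2 + 9*k + 2), so s_k = R(k)·t_k = 2**k*(2*k**2 + k - 4).
Verify: 2**k*(2*k**2 + 9*k + 2) matches t_k.
Σ_(k=1)^n t_k = s_(n+1) − s_(1) = (2**(n + 1)*(2*n**2 + 5*n - 1)) − (-2), i.e. 4*2**n*n**2 + 10*2**n*n - 2*2**n + 2.

S(n) = 4 \cdot 2^{n} n^{2} + 10 \cdot 2^{n} n - 2 \cdot 2^{n} + 2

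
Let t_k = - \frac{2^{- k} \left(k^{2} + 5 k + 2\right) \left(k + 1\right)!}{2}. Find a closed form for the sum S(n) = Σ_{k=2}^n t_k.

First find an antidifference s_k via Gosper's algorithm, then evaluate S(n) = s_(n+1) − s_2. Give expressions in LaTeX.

r(k) = (k + 2)*(5*k + (k + 1)**2 + 7)/(2*(k**2 + 5*k + 2)) after simplifying.
Factor: A=k/2 + 1; B=1; C=k**2 + 5*k + 2.
Key eq: (k/2 + 1)·f(k+1) = (1)·f(k) + (k**2 + 5*k + 2).
d = 1 from the (1,0,2) case.
Solve for f: f(k) = 2*(k + 4) (degree 1 ≤ 1).
R(k) = B(k−1)·f(k)/C(k) = 2*(k + 4)/(k**2 + 5*k + 2); s_k = R·t_k = -(k + 4)*factorial(k + 1)/2**k.
Verify: -(k**2 + 5*k + 2)*factorial(k + 1)/(2*2**k) matches t_k.
Evaluate: s_(n+1) = -2**(-n - 1)*(n + 5)*factorial(n + 2); subtract s_(2) = -9 ⇒ S(n) = (18*2**n - n**3*factorial(n) - 8*n**2*factorial(n) - 17*n*factorial(n) - 10*factorial(n))/(2*2**n).

S(n) = \frac{2^{- n} \left(18 \cdot 2^{n} - n^{3} n! - 8 n^{2} n! - 17 n n! - 10 n!\right)}{2}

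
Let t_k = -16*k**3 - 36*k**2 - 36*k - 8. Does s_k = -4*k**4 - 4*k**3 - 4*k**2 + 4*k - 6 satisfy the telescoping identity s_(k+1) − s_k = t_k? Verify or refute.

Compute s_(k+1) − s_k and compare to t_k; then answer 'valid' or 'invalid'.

s_(k+1) = -4*k**4 - 20*k**3 - 40*k**2 - 32*k - 14
s_(k+1) − s_k = -16*k**3 - 36*k**2 - 36*k - 8
(s_(k+1) − s_k) − t_k = 0

valid (s_(k+1) − s_k reduces to t_k)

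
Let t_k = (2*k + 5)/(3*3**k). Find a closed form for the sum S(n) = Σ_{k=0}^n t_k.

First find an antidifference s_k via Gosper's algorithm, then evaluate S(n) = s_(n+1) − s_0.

t_(k+1)/t_k = (2*k + 7)/(3*(2*k + 5)).
So A=1/3 and B=1, with C=k + 5/2.
f must satisfy (1/3)·f(k+1) − (1)·f(k) = k + 5/2.
deg f ≤ 1 (via 0,0,1).
Coefficient equations give f(k) = -3*(k + 3)/2.
Certificate R = B(k−1)f/C = -3*(k + 3)/(2*k + 5) gives s_k = (-k - 3)/3**k.
Check: Δs_k = (2*k + 5)/(3*3**k). ✓
Σ_(k=0)^n t_k = s_(n+1) − s_(0) = (3**(-n - 1)*(-n - 4)) − (-3), i.e. 3**(-n - 1)*(3**(n + 2) - n - 4).

S(n) = 3**(-n - 1)*(3**(n + 2) - n - 4)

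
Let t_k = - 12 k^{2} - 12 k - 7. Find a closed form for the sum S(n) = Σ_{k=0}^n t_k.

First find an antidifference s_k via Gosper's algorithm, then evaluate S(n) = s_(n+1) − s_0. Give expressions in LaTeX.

Step 1: r(k) = (12*k**2 + 36*k + 31)/(12*k**2 + 12*k + 7).
Factor: A=1; B=1; C=k**2 + k + 7/12.
f must satisfy (1)·f(k+1) − (1)·f(k) = k**2 + k + 7/12.
From deg A=0, deg B=0, deg C=2: d=3.
A polynomial solution: f(k) = k*(4*k**2 + 3)/12.
Then R = B(k−1)f/C = k*(4*k**2 + 3)/(12*k**2 + 12*k + 7), so s_k = R(k)·t_k = k*(-4*k**2 - 3).
Check: Δs_k = -12*k**2 - 12*k - 7. ✓
Evaluate: s_(n+1) = -4*n**3 - 12*n**2 - 15*n - 7; subtract s_(0) = 0 ⇒ S(n) = -4*n**3 - 12*n**2 - 15*n - 7.

S(n) = - 4 n^{3} - 12 n^{2} - 15 n - 7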